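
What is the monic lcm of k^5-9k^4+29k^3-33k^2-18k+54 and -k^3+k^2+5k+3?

k^6-8k^5+20k^4-4k^3-51k^2+36k+54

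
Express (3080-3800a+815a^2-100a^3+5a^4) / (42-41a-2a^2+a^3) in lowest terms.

(-3080+720a-95a^2+5a^3)/(-42-a+a^2)

By polynomial division,
  5a^4-100a^3+815a^2-3800a+3080 = (5a-90)(a^3-2a^2-41a+42) + (840a^2-7700a+6860)
  a^3-2a^2-41a+42 = ((1/840)a+43/5040)(840a^2-7700a+6860) + ((595/36)a-595/36)
  840a^2-7700a+6860 = ((864/17)a-7056/17)((595/36)a-595/36) + (0)
Last nonzero remainder: (595/36)a-595/36. Dividing through by 595/36 gives the monic gcd a-1.
Cancel a-1 from numerator and denominator to get the reduced form.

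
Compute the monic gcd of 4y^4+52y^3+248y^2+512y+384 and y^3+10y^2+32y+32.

Euclidean algorithm in ℚ[y]:
  4y^4+52y^3+248y^2+512y+384 = (4y+12)(y^3+10y^2+32y+32) + (0)
The last nonzero remainder y^3+10y^2+32y+32 is already monic.

y^3+10y^2+32y+32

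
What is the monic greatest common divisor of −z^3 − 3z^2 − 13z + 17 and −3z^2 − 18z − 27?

1

Apply the Euclidean algorithm:
  −z^3 − 3z^2 − 13z + 17 = ((1/3)z − 1)(−3z^2 − 18z − 27) + (−22z − 10)
  −3z^2 − 18z − 27 = ((3/22)z + 183/242)(−22z − 10) + (−2352/121)
  −22z − 10 = ((1331/1176)z + 605/1176)(−2352/121) + (0)
The last nonzero remainder is the constant −2352/121, so the polynomials are coprime and gcd = 1.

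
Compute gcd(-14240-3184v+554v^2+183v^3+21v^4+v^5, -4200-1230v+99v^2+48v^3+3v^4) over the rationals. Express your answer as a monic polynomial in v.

40+14v+v^2

Apply the Euclidean algorithm:
  v^5+21v^4+183v^3+554v^2-3184v-14240 = ((1/3)v+5/3)(3v^4+48v^3+99v^2-1230v-4200) + (70v^3+799v^2+266v-7240)
  3v^4+48v^3+99v^2-1230v-4200 = ((3/70)v+963/4900)(70v^3+799v^2+266v-7240) + (-(340197/4900)v^2-(340197/350)v-680394/245)
  70v^3+799v^2+266v-7240 = (-(343000/340197)v+886900/340197)(-(340197/4900)v^2-(340197/350)v-680394/245) + (0)
Last nonzero remainder: -(340197/4900)v^2-(340197/350)v-680394/245. Dividing through by -340197/4900 gives the monic gcd v^2+14v+40.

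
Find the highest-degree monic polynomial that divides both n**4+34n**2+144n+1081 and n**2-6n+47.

Apply the Euclidean algorithm:
  n**4+34n**2+144n+1081 = (n**2+6n+23)(n**2-6n+47) + (0)
The last nonzero remainder n**2-6n+47 is already monic.

n**2-6n+47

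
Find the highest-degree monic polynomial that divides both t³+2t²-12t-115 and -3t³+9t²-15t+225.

t-5

Repeated division with remainder:
  t³+2t²-12t-115 = (-1/3)(-3t³+9t²-15t+225) + (5t²-17t-40)
  -3t³+9t²-15t+225 = (-(3/5)t-6/25)(5t²-17t-40) + (-(1077/25)t+1077/5)
  5t²-17t-40 = (-(125/1077)t-200/1077)(-(1077/25)t+1077/5) + (0)
Last nonzero remainder: -(1077/25)t+1077/5. Dividing through by -1077/25 gives the monic gcd t-5.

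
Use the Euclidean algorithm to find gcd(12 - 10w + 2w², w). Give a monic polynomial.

Apply the Euclidean algorithm:
  2w² - 10w + 12 = (2w - 10)(w) + (12)
  w = ((1/12)w)(12) + (0)
The last nonzero remainder is the constant 12, so the polynomials are coprime and gcd = 1.

1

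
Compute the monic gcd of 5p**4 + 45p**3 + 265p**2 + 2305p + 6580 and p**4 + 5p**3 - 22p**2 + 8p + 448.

p**2 + 11p + 28

Repeated division with remainder:
  5p**4 + 45p**3 + 265p**2 + 2305p + 6580 = (5)(p**4 + 5p**3 - 22p**2 + 8p + 448) + (20p**3 + 375p**2 + 2265p + 4340)
  p**4 + 5p**3 - 22p**2 + 8p + 448 = ((1/20)p - 11/16)(20p**3 + 375p**2 + 2265p + 4340) + ((1961/16)p**2 + (21571/16)p + 13727/4)
  20p**3 + 375p**2 + 2265p + 4340 = ((320/1961)p + 2480/1961)((1961/16)p**2 + (21571/16)p + 13727/4) + (0)
Last nonzero remainder: (1961/16)p**2 + (21571/16)p + 13727/4. Dividing through by 1961/16 gives the monic gcd p**2 + 11p + 28.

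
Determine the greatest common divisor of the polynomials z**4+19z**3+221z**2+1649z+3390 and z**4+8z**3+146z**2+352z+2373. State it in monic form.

z**2+6z+113

Repeated division with remainder:
  z**4+19z**3+221z**2+1649z+3390 = (z**4+8z**3+146z**2+352z+2373) + (11z**3+75z**2+1297z+1017)
  z**4+8z**3+146z**2+352z+2373 = ((1/11)z+13/121)(11z**3+75z**2+1297z+1017) + ((2424/121)z**2+(14544/121)z+273912/121)
  11z**3+75z**2+1297z+1017 = ((1331/2424)z+363/808)((2424/121)z**2+(14544/121)z+273912/121) + (0)
Last nonzero remainder: (2424/121)z**2+(14544/121)z+273912/121. Dividing through by 2424/121 gives the monic gcd z**2+6z+113.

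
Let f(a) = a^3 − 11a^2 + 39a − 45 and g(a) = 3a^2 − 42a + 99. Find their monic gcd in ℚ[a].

Apply the Euclidean algorithm:
  a^3 − 11a^2 + 39a − 45 = ((1/3)a + 1)(3a^2 − 42a + 99) + (48a − 144)
  3a^2 − 42a + 99 = ((1/16)a − 11/16)(48a − 144) + (0)
Last nonzero remainder: 48a − 144. Dividing through by 48 gives the monic gcd a − 3.

a − 3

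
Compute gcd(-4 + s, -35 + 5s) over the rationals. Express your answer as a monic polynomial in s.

1

By polynomial division,
  s - 4 = (1/5)(5s - 35) + (3)
  5s - 35 = ((5/3)s - 35/3)(3) + (0)
The last nonzero remainder is the constant 3, so the polynomials are coprime and gcd = 1.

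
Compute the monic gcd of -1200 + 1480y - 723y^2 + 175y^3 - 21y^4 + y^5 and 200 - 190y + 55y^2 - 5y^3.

20 - 9y + y^2

By polynomial division,
  y^5 - 21y^4 + 175y^3 - 723y^2 + 1480y - 1200 = (-(1/5)y^2 + 2y - 27/5)(-5y^3 + 55y^2 - 190y + 200) + (-6y^2 + 54y - 120)
  -5y^3 + 55y^2 - 190y + 200 = ((5/6)y - 5/3)(-6y^2 + 54y - 120) + (0)
Last nonzero remainder: -6y^2 + 54y - 120. Dividing through by -6 gives the monic gcd y^2 - 9y + 20.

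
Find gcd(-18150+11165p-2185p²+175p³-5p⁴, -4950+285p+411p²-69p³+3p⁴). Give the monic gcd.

110-21p+p²

Apply the Euclidean algorithm:
  -5p⁴+175p³-2185p²+11165p-18150 = (-5/3)(3p⁴-69p³+411p²+285p-4950) + (60p³-1500p²+11640p-26400)
  3p⁴-69p³+411p²+285p-4950 = ((1/20)p+1/10)(60p³-1500p²+11640p-26400) + (-21p²+441p-2310)
  60p³-1500p²+11640p-26400 = (-(20/7)p+80/7)(-21p²+441p-2310) + (0)
Last nonzero remainder: -21p²+441p-2310. Dividing through by -21 gives the monic gcd p²-21p+110.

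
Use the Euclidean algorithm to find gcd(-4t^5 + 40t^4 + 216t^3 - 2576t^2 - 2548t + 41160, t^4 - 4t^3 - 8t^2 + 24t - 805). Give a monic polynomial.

Repeated division with remainder:
  -4t^5 + 40t^4 + 216t^3 - 2576t^2 - 2548t + 41160 = (-4t + 24)(t^4 - 4t^3 - 8t^2 + 24t - 805) + (280t^3 - 2288t^2 - 6344t + 60480)
  t^4 - 4t^3 - 8t^2 + 24t - 805 = ((1/280)t + 73/4900)(280t^3 - 2288t^2 - 6344t + 60480) + ((59711/1225)t^2 - (119422/1225)t - 59711/35)
  280t^3 - 2288t^2 - 6344t + 60480 = ((343000/59711)t - 2116800/59711)((59711/1225)t^2 - (119422/1225)t - 59711/35) + (0)
Last nonzero remainder: (59711/1225)t^2 - (119422/1225)t - 59711/35. Dividing through by 59711/1225 gives the monic gcd t^2 - 2t - 35.

t^2 - 2t - 35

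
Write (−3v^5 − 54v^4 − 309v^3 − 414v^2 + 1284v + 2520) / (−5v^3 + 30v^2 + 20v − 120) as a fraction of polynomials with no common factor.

(3v^3 + 54v^2 + 321v + 630)/(5v − 30)

Repeated division with remainder:
  −3v^5 − 54v^4 − 309v^3 − 414v^2 + 1284v + 2520 = ((3/5)v^2 + (72/5)v + 753/5)(−5v^3 + 30v^2 + 20v − 120) + (−5148v^2 + 20592)
  −5v^3 + 30v^2 + 20v − 120 = ((5/5148)v − 5/858)(−5148v^2 + 20592) + (0)
Last nonzero remainder: −5148v^2 + 20592. Dividing through by −5148 gives the monic gcd v^2 − 4.
Cancel v^2 − 4 from numerator and denominator to get the reduced form.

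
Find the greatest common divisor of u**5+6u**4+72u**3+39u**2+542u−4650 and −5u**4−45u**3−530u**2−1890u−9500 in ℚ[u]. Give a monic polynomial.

Euclidean algorithm in ℚ[u]:
  u**5+6u**4+72u**3+39u**2+542u−4650 = (−(1/5)u+3/5)(−5u**4−45u**3−530u**2−1890u−9500) + (−7u**3−21u**2−224u+1050)
  −5u**4−45u**3−530u**2−1890u−9500 = ((5/7)u+30/7)(−7u**3−21u**2−224u+1050) + (−280u**2−1680u−14000)
  −7u**3−21u**2−224u+1050 = ((1/40)u−3/40)(−280u**2−1680u−14000) + (0)
Last nonzero remainder: −280u**2−1680u−14000. Dividing through by −280 gives the monic gcd u**2+6u+50.

u**2+6u+50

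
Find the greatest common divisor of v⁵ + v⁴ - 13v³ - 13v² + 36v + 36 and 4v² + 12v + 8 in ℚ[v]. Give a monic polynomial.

v² + 3v + 2

Repeated division with remainder:
  v⁵ + v⁴ - 13v³ - 13v² + 36v + 36 = ((1/4)v³ - (1/2)v² - (9/4)v + 9/2)(4v² + 12v + 8) + (0)
Last nonzero remainder: 4v² + 12v + 8. Dividing through by 4 gives the monic gcd v² + 3v + 2.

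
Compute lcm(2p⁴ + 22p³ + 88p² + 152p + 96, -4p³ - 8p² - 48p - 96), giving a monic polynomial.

p⁶ + 11p⁵ + 56p⁴ + 208p³ + 576p² + 912p + 576

Euclidean algorithm in ℚ[p]:
  2p⁴ + 22p³ + 88p² + 152p + 96 = (-(1/2)p - 9/2)(-4p³ - 8p² - 48p - 96) + (28p² - 112p - 336)
  -4p³ - 8p² - 48p - 96 = (-(1/7)p - 6/7)(28p² - 112p - 336) + (-192p - 384)
  28p² - 112p - 336 = (-(7/48)p + 7/8)(-192p - 384) + (0)
Last nonzero remainder: -192p - 384. Dividing through by -192 gives the monic gcd p + 2.
Then lcm(f, g) = f·g / gcd(f, g); expanding and making the result monic gives the answer.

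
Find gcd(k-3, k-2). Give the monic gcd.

By polynomial division,
  k-3 = (k-2) + (-1)
  k-2 = (-k+2)(-1) + (0)
The last nonzero remainder is the constant -1, so the polynomials are coprime and gcd = 1.

1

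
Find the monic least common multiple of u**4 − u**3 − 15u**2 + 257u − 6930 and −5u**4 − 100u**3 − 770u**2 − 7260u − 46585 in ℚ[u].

Repeated division with remainder:
  u**4 − u**3 − 15u**2 + 257u − 6930 = (−1/5)(−5u**4 − 100u**3 − 770u**2 − 7260u − 46585) + (−21u**3 − 169u**2 − 1195u − 16247)
  −5u**4 − 100u**3 − 770u**2 − 7260u − 46585 = ((5/21)u + 1255/441)(−21u**3 − 169u**2 − 1195u − 16247) + (−(2000/441)u**2 + (4000/441)u − 22000/63)
  −21u**3 − 169u**2 − 1195u − 16247 = ((9261/2000)u + 93051/2000)(−(2000/441)u**2 + (4000/441)u − 22000/63) + (0)
Last nonzero remainder: −(2000/441)u**2 + (4000/441)u − 22000/63. Dividing through by −2000/441 gives the monic gcd u**2 − 2u + 77.
Then lcm(f, g) = f·g / gcd(f, g); expanding and making the result monic gives the answer.

u**6 + 21u**5 + 84u**4 − 194u**3 − 3091u**2 − 121363u − 838530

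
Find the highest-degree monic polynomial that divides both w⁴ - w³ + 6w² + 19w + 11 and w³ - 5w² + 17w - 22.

w² - 3w + 11

By polynomial division,
  w⁴ - w³ + 6w² + 19w + 11 = (w + 4)(w³ - 5w² + 17w - 22) + (9w² - 27w + 99)
  w³ - 5w² + 17w - 22 = ((1/9)w - 2/9)(9w² - 27w + 99) + (0)
Last nonzero remainder: 9w² - 27w + 99. Dividing through by 9 gives the monic gcd w² - 3w + 11.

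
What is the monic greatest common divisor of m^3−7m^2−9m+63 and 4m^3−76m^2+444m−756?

By polynomial division,
  m^3−7m^2−9m+63 = (1/4)(4m^3−76m^2+444m−756) + (12m^2−120m+252)
  4m^3−76m^2+444m−756 = ((1/3)m−3)(12m^2−120m+252) + (0)
Last nonzero remainder: 12m^2−120m+252. Dividing through by 12 gives the monic gcd m^2−10m+21.

m^2−10m+21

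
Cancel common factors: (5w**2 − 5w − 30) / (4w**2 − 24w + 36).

(5w + 10)/(4w − 12)

Apply the Euclidean algorithm:
  5w**2 − 5w − 30 = (5/4)(4w**2 − 24w + 36) + (25w − 75)
  4w**2 − 24w + 36 = ((4/25)w − 12/25)(25w − 75) + (0)
Last nonzero remainder: 25w − 75. Dividing through by 25 gives the monic gcd w − 3.
Cancel w − 3 from numerator and denominator to get the reduced form.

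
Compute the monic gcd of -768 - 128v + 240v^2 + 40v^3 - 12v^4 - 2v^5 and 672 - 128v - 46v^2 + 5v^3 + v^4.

-24 + 2v + v^2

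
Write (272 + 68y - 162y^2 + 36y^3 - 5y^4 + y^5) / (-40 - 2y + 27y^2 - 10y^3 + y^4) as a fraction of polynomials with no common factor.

Apply the Euclidean algorithm:
  y^5 - 5y^4 + 36y^3 - 162y^2 + 68y + 272 = (y + 5)(y^4 - 10y^3 + 27y^2 - 2y - 40) + (59y^3 - 295y^2 + 118y + 472)
  y^4 - 10y^3 + 27y^2 - 2y - 40 = ((1/59)y - 5/59)(59y^3 - 295y^2 + 118y + 472) + (0)
Last nonzero remainder: 59y^3 - 295y^2 + 118y + 472. Dividing through by 59 gives the monic gcd y^3 - 5y^2 + 2y + 8.
Cancel y^3 - 5y^2 + 2y + 8 from numerator and denominator to get the reduced form.

(34 + y^2)/(-5 + y)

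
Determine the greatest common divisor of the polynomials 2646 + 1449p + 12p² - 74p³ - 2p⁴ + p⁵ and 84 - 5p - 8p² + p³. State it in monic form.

By polynomial division,
  p⁵ - 2p⁴ - 74p³ + 12p² + 1449p + 2646 = (p² + 6p - 21)(p³ - 8p² - 5p + 84) + (-210p² + 840p + 4410)
  p³ - 8p² - 5p + 84 = (-(1/210)p + 2/105)(-210p² + 840p + 4410) + (0)
Last nonzero remainder: -210p² + 840p + 4410. Dividing through by -210 gives the monic gcd p² - 4p - 21.

-21 - 4p + p²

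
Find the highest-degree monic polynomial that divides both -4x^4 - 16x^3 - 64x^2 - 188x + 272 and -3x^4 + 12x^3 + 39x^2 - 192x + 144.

By polynomial division,
  -4x^4 - 16x^3 - 64x^2 - 188x + 272 = (4/3)(-3x^4 + 12x^3 + 39x^2 - 192x + 144) + (-32x^3 - 116x^2 + 68x + 80)
  -3x^4 + 12x^3 + 39x^2 - 192x + 144 = ((3/32)x - 183/256)(-32x^3 - 116x^2 + 68x + 80) + (-(3219/64)x^2 - (9657/64)x + 3219/16)
  -32x^3 - 116x^2 + 68x + 80 = ((2048/3219)x + 1280/3219)(-(3219/64)x^2 - (9657/64)x + 3219/16) + (0)
Last nonzero remainder: -(3219/64)x^2 - (9657/64)x + 3219/16. Dividing through by -3219/64 gives the monic gcd x^2 + 3x - 4.

x^2 + 3x - 4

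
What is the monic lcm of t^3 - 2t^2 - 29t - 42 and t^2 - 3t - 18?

Euclidean algorithm in ℚ[t]:
  t^3 - 2t^2 - 29t - 42 = (t + 1)(t^2 - 3t - 18) + (-8t - 24)
  t^2 - 3t - 18 = (-(1/8)t + 3/4)(-8t - 24) + (0)
Last nonzero remainder: -8t - 24. Dividing through by -8 gives the monic gcd t + 3.
Then lcm(f, g) = f·g / gcd(f, g); expanding and making the result monic gives the answer.

t^4 - 8t^3 - 17t^2 + 132t + 252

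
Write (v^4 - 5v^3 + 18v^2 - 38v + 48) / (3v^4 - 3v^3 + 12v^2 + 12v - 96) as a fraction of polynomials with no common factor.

(v^2 - 4v + 6)/(3v^2 - 12)

By polynomial division,
  v^4 - 5v^3 + 18v^2 - 38v + 48 = (1/3)(3v^4 - 3v^3 + 12v^2 + 12v - 96) + (-4v^3 + 14v^2 - 42v + 80)
  3v^4 - 3v^3 + 12v^2 + 12v - 96 = (-(3/4)v - 15/8)(-4v^3 + 14v^2 - 42v + 80) + ((27/4)v^2 - (27/4)v + 54)
  -4v^3 + 14v^2 - 42v + 80 = (-(16/27)v + 40/27)((27/4)v^2 - (27/4)v + 54) + (0)
Last nonzero remainder: (27/4)v^2 - (27/4)v + 54. Dividing through by 27/4 gives the monic gcd v^2 - v + 8.
Cancel v^2 - v + 8 from numerator and denominator to get the reduced form.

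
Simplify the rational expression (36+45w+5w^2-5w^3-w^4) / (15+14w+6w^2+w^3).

(12+11w-2w^2-w^3)/(5+3w+w^2)

Apply the Euclidean algorithm:
  -w^4-5w^3+5w^2+45w+36 = (-w+1)(w^3+6w^2+14w+15) + (13w^2+46w+21)
  w^3+6w^2+14w+15 = ((1/13)w+32/169)(13w^2+46w+21) + ((621/169)w+1863/169)
  13w^2+46w+21 = ((2197/621)w+1183/621)((621/169)w+1863/169) + (0)
Last nonzero remainder: (621/169)w+1863/169. Dividing through by 621/169 gives the monic gcd w+3.
Cancel w+3 from numerator and denominator to get the reduced form.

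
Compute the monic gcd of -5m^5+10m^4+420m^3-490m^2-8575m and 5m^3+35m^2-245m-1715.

m^2-49

Repeated division with remainder:
  -5m^5+10m^4+420m^3-490m^2-8575m = (-m^2+9m-28)(5m^3+35m^2-245m-1715) + (980m^2-48020)
  5m^3+35m^2-245m-1715 = ((1/196)m+1/28)(980m^2-48020) + (0)
Last nonzero remainder: 980m^2-48020. Dividing through by 980 gives the monic gcd m^2-49.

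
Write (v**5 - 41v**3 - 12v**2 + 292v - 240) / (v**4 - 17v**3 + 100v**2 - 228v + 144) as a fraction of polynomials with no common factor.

(v**3 + 7v**2 + 2v - 40)/(v**2 - 10v + 24)

Euclidean algorithm in ℚ[v]:
  v**5 - 41v**3 - 12v**2 + 292v - 240 = (v + 17)(v**4 - 17v**3 + 100v**2 - 228v + 144) + (148v**3 - 1484v**2 + 4024v - 2688)
  v**4 - 17v**3 + 100v**2 - 228v + 144 = ((1/148)v - 129/2738)(148v**3 - 1484v**2 + 4024v - 2688) + ((3960/1369)v**2 - (27720/1369)v + 23760/1369)
  148v**3 - 1484v**2 + 4024v - 2688 = ((50653/990)v - 76664/495)((3960/1369)v**2 - (27720/1369)v + 23760/1369) + (0)
Last nonzero remainder: (3960/1369)v**2 - (27720/1369)v + 23760/1369. Dividing through by 3960/1369 gives the monic gcd v**2 - 7v + 6.
Cancel v**2 - 7v + 6 from numerator and denominator to get the reduced form.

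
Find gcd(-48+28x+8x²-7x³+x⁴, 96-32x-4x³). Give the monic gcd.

-2+x

Repeated division with remainder:
  x⁴-7x³+8x²+28x-48 = (-(1/4)x+7/4)(-4x³-32x+96) + (108x-216)
  -4x³-32x+96 = (-(1/27)x²-(2/27)x-4/9)(108x-216) + (0)
Last nonzero remainder: 108x-216. Dividing through by 108 gives the monic gcd x-2.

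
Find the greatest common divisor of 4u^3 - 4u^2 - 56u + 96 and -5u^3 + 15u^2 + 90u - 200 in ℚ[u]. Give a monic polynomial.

u^2 + 2u - 8

Euclidean algorithm in ℚ[u]:
  4u^3 - 4u^2 - 56u + 96 = (-4/5)(-5u^3 + 15u^2 + 90u - 200) + (8u^2 + 16u - 64)
  -5u^3 + 15u^2 + 90u - 200 = (-(5/8)u + 25/8)(8u^2 + 16u - 64) + (0)
Last nonzero remainder: 8u^2 + 16u - 64. Dividing through by 8 gives the monic gcd u^2 + 2u - 8.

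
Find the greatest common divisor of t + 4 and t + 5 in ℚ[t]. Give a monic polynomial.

1

By polynomial division,
  t + 4 = (t + 5) + (-1)
  t + 5 = (-t - 5)(-1) + (0)
The last nonzero remainder is the constant -1, so the polynomials are coprime and gcd = 1.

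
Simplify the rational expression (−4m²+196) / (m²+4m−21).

(−4m+28)/(m−3)

By polynomial division,
  −4m²+196 = (−4)(m²+4m−21) + (16m+112)
  m²+4m−21 = ((1/16)m−3/16)(16m+112) + (0)
Last nonzero remainder: 16m+112. Dividing through by 16 gives the monic gcd m+7.
Cancel m+7 from numerator and denominator to get the reduced form.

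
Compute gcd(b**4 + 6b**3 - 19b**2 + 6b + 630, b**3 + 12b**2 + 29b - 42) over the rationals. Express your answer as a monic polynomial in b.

By polynomial division,
  b**4 + 6b**3 - 19b**2 + 6b + 630 = (b - 6)(b**3 + 12b**2 + 29b - 42) + (24b**2 + 222b + 378)
  b**3 + 12b**2 + 29b - 42 = ((1/24)b + 11/96)(24b**2 + 222b + 378) + (-(195/16)b - 1365/16)
  24b**2 + 222b + 378 = (-(128/65)b - 288/65)(-(195/16)b - 1365/16) + (0)
Last nonzero remainder: -(195/16)b - 1365/16. Dividing through by -195/16 gives the monic gcd b + 7.

b + 7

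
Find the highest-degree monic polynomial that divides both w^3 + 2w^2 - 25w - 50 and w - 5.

w - 5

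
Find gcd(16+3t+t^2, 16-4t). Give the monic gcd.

1

By polynomial division,
  t^2+3t+16 = (-(1/4)t-7/4)(-4t+16) + (44)
  -4t+16 = (-(1/11)t+4/11)(44) + (0)
The last nonzero remainder is the constant 44, so the polynomials are coprime and gcd = 1.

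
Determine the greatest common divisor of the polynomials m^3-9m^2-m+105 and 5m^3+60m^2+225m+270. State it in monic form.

m+3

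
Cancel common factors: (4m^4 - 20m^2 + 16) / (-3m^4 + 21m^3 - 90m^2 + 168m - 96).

(-4m^2 - 12m - 8)/(3m^2 - 12m + 48)

Repeated division with remainder:
  4m^4 - 20m^2 + 16 = (-4/3)(-3m^4 + 21m^3 - 90m^2 + 168m - 96) + (28m^3 - 140m^2 + 224m - 112)
  -3m^4 + 21m^3 - 90m^2 + 168m - 96 = (-(3/28)m + 3/14)(28m^3 - 140m^2 + 224m - 112) + (-36m^2 + 108m - 72)
  28m^3 - 140m^2 + 224m - 112 = (-(7/9)m + 14/9)(-36m^2 + 108m - 72) + (0)
Last nonzero remainder: -36m^2 + 108m - 72. Dividing through by -36 gives the monic gcd m^2 - 3m + 2.
Cancel m^2 - 3m + 2 from numerator and denominator to get the reduced form.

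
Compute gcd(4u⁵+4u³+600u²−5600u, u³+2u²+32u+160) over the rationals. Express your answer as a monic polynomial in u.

Repeated division with remainder:
  4u⁵+4u³+600u²−5600u = (4u²−8u−108)(u³+2u²+32u+160) + (432u²−864u+17280)
  u³+2u²+32u+160 = ((1/432)u+1/108)(432u²−864u+17280) + (0)
Last nonzero remainder: 432u²−864u+17280. Dividing through by 432 gives the monic gcd u²−2u+40.

u²−2u+40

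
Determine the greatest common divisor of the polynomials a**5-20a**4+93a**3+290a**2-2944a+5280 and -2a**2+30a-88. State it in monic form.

Euclidean algorithm in ℚ[a]:
  a**5-20a**4+93a**3+290a**2-2944a+5280 = (-(1/2)a**3+(5/2)a**2+13a-60)(-2a**2+30a-88) + (0)
Last nonzero remainder: -2a**2+30a-88. Dividing through by -2 gives the monic gcd a**2-15a+44.

a**2-15a+44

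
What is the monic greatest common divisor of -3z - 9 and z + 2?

1

Repeated division with remainder:
  -3z - 9 = (-3)(z + 2) + (-3)
  z + 2 = (-(1/3)z - 2/3)(-3) + (0)
The last nonzero remainder is the constant -3, so the polynomials are coprime and gcd = 1.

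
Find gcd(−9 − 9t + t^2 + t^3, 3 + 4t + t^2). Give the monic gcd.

3 + 4t + t^2

By polynomial division,
  t^3 + t^2 − 9t − 9 = (t − 3)(t^2 + 4t + 3) + (0)
The last nonzero remainder t^2 + 4t + 3 is already monic.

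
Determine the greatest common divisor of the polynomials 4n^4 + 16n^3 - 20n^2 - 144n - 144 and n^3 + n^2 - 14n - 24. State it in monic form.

By polynomial division,
  4n^4 + 16n^3 - 20n^2 - 144n - 144 = (4n + 12)(n^3 + n^2 - 14n - 24) + (24n^2 + 120n + 144)
  n^3 + n^2 - 14n - 24 = ((1/24)n - 1/6)(24n^2 + 120n + 144) + (0)
Last nonzero remainder: 24n^2 + 120n + 144. Dividing through by 24 gives the monic gcd n^2 + 5n + 6.

n^2 + 5n + 6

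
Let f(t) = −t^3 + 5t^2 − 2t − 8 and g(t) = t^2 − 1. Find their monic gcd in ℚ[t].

Apply the Euclidean algorithm:
  −t^3 + 5t^2 − 2t − 8 = (−t + 5)(t^2 − 1) + (−3t − 3)
  t^2 − 1 = (−(1/3)t + 1/3)(−3t − 3) + (0)
Last nonzero remainder: −3t − 3. Dividing through by −3 gives the monic gcd t + 1.

t + 1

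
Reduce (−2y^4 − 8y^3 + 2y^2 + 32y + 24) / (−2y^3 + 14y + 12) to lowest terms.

Apply the Euclidean algorithm:
  −2y^4 − 8y^3 + 2y^2 + 32y + 24 = (y + 4)(−2y^3 + 14y + 12) + (−12y^2 − 36y − 24)
  −2y^3 + 14y + 12 = ((1/6)y − 1/2)(−12y^2 − 36y − 24) + (0)
Last nonzero remainder: −12y^2 − 36y − 24. Dividing through by −12 gives the monic gcd y^2 + 3y + 2.
Cancel y^2 + 3y + 2 from numerator and denominator to get the reduced form.

(y^2 + y − 6)/(y − 3)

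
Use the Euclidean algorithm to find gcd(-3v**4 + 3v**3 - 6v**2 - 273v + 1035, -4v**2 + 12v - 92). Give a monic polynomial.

v**2 - 3v + 23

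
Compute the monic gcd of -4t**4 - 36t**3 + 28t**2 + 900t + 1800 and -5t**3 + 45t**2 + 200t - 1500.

Euclidean algorithm in ℚ[t]:
  -4t**4 - 36t**3 + 28t**2 + 900t + 1800 = ((4/5)t + 72/5)(-5t**3 + 45t**2 + 200t - 1500) + (-780t**2 - 780t + 23400)
  -5t**3 + 45t**2 + 200t - 1500 = ((1/156)t - 5/78)(-780t**2 - 780t + 23400) + (0)
Last nonzero remainder: -780t**2 - 780t + 23400. Dividing through by -780 gives the monic gcd t**2 + t - 30.

t**2 + t - 30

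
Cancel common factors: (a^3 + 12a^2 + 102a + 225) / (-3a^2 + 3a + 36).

(-a^2 - 9a - 75)/(3a - 12)

By polynomial division,
  a^3 + 12a^2 + 102a + 225 = (-(1/3)a - 13/3)(-3a^2 + 3a + 36) + (127a + 381)
  -3a^2 + 3a + 36 = (-(3/127)a + 12/127)(127a + 381) + (0)
Last nonzero remainder: 127a + 381. Dividing through by 127 gives the monic gcd a + 3.
Cancel a + 3 from numerator and denominator to get the reduced form.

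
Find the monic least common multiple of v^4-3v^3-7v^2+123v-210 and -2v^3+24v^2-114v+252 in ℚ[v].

v^5-9v^4+11v^3+165v^2-948v+1260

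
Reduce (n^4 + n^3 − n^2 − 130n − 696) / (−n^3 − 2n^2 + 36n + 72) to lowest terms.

Euclidean algorithm in ℚ[n]:
  n^4 + n^3 − n^2 − 130n − 696 = (−n + 1)(−n^3 − 2n^2 + 36n + 72) + (37n^2 − 94n − 768)
  −n^3 − 2n^2 + 36n + 72 = (−(1/37)n − 168/1369)(37n^2 − 94n − 768) + ((5076/1369)n − 30456/1369)
  37n^2 − 94n − 768 = ((50653/5076)n + 43808/1269)((5076/1369)n − 30456/1369) + (0)
Last nonzero remainder: (5076/1369)n − 30456/1369. Dividing through by 5076/1369 gives the monic gcd n − 6.
Cancel n − 6 from numerator and denominator to get the reduced form.

(−n^3 − 7n^2 − 41n − 116)/(n^2 + 8n + 12)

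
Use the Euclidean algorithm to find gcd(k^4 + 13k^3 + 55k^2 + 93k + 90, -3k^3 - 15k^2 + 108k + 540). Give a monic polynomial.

Repeated division with remainder:
  k^4 + 13k^3 + 55k^2 + 93k + 90 = (-(1/3)k - 8/3)(-3k^3 - 15k^2 + 108k + 540) + (51k^2 + 561k + 1530)
  -3k^3 - 15k^2 + 108k + 540 = (-(1/17)k + 6/17)(51k^2 + 561k + 1530) + (0)
Last nonzero remainder: 51k^2 + 561k + 1530. Dividing through by 51 gives the monic gcd k^2 + 11k + 30.

k^2 + 11k + 30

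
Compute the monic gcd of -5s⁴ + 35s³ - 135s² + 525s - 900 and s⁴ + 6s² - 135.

s³ - 3s² + 15s - 45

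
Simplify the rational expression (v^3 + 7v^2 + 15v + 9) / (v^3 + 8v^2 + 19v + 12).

Euclidean algorithm in ℚ[v]:
  v^3 + 7v^2 + 15v + 9 = (v^3 + 8v^2 + 19v + 12) + (-v^2 - 4v - 3)
  v^3 + 8v^2 + 19v + 12 = (-v - 4)(-v^2 - 4v - 3) + (0)
Last nonzero remainder: -v^2 - 4v - 3. Dividing through by -1 gives the monic gcd v^2 + 4v + 3.
Cancel v^2 + 4v + 3 from numerator and denominator to get the reduced form.

(v + 3)/(v + 4)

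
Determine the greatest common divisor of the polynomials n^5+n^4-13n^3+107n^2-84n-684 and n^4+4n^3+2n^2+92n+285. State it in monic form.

n^2-4n+19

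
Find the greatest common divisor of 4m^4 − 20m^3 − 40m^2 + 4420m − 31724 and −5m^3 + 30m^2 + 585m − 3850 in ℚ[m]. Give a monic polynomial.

Euclidean algorithm in ℚ[m]:
  4m^4 − 20m^3 − 40m^2 + 4420m − 31724 = (−(4/5)m − 4/5)(−5m^3 + 30m^2 + 585m − 3850) + (452m^2 + 1808m − 34804)
  −5m^3 + 30m^2 + 585m − 3850 = (−(5/452)m + 25/226)(452m^2 + 1808m − 34804) + (0)
Last nonzero remainder: 452m^2 + 1808m − 34804. Dividing through by 452 gives the monic gcd m^2 + 4m − 77.

m^2 + 4m − 77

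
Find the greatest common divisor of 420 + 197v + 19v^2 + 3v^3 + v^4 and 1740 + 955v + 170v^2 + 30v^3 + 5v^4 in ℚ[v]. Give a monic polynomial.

12 + 7v + v^2

Euclidean algorithm in ℚ[v]:
  v^4 + 3v^3 + 19v^2 + 197v + 420 = (1/5)(5v^4 + 30v^3 + 170v^2 + 955v + 1740) + (-3v^3 - 15v^2 + 6v + 72)
  5v^4 + 30v^3 + 170v^2 + 955v + 1740 = (-(5/3)v - 5/3)(-3v^3 - 15v^2 + 6v + 72) + (155v^2 + 1085v + 1860)
  -3v^3 - 15v^2 + 6v + 72 = (-(3/155)v + 6/155)(155v^2 + 1085v + 1860) + (0)
Last nonzero remainder: 155v^2 + 1085v + 1860. Dividing through by 155 gives the monic gcd v^2 + 7v + 12.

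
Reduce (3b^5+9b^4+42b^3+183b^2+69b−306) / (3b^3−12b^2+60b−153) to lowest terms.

Repeated division with remainder:
  3b^5+9b^4+42b^3+183b^2+69b−306 = (b^2+7b+22)(3b^3−12b^2+60b−153) + (180b^2−180b+3060)
  3b^3−12b^2+60b−153 = ((1/60)b−1/20)(180b^2−180b+3060) + (0)
Last nonzero remainder: 180b^2−180b+3060. Dividing through by 180 gives the monic gcd b^2−b+17.
Cancel b^2−b+17 from numerator and denominator to get the reduced form.

(b^3+4b^2+b−6)/(b−3)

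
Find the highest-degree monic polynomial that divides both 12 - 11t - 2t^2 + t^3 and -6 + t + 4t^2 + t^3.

-3 + 2t + t^2

By polynomial division,
  t^3 - 2t^2 - 11t + 12 = (t^3 + 4t^2 + t - 6) + (-6t^2 - 12t + 18)
  t^3 + 4t^2 + t - 6 = (-(1/6)t - 1/3)(-6t^2 - 12t + 18) + (0)
Last nonzero remainder: -6t^2 - 12t + 18. Dividing through by -6 gives the monic gcd t^2 + 2t - 3.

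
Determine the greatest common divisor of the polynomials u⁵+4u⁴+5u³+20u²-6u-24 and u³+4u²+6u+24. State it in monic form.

u³+4u²+6u+24

Apply the Euclidean algorithm:
  u⁵+4u⁴+5u³+20u²-6u-24 = (u²-1)(u³+4u²+6u+24) + (0)
The last nonzero remainder u³+4u²+6u+24 is already monic.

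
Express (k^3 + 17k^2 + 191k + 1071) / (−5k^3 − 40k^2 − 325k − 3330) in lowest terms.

(−k^2 − 8k − 119)/(5k^2 − 5k + 370)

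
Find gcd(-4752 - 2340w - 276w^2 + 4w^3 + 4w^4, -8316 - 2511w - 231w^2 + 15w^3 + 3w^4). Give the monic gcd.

-396 - 63w - 2w^2 + w^3

Euclidean algorithm in ℚ[w]:
  4w^4 + 4w^3 - 276w^2 - 2340w - 4752 = (4/3)(3w^4 + 15w^3 - 231w^2 - 2511w - 8316) + (-16w^3 + 32w^2 + 1008w + 6336)
  3w^4 + 15w^3 - 231w^2 - 2511w - 8316 = (-(3/16)w - 21/16)(-16w^3 + 32w^2 + 1008w + 6336) + (0)
Last nonzero remainder: -16w^3 + 32w^2 + 1008w + 6336. Dividing through by -16 gives the monic gcd w^3 - 2w^2 - 63w - 396.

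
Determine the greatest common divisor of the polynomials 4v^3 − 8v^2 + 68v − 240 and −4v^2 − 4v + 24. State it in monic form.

1

Repeated division with remainder:
  4v^3 − 8v^2 + 68v − 240 = (−v + 3)(−4v^2 − 4v + 24) + (104v − 312)
  −4v^2 − 4v + 24 = (−(1/26)v − 2/13)(104v − 312) + (−24)
  104v − 312 = (−(13/3)v + 13)(−24) + (0)
The last nonzero remainder is the constant −24, so the polynomials are coprime and gcd = 1.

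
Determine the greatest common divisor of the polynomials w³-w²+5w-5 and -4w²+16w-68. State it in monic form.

Apply the Euclidean algorithm:
  w³-w²+5w-5 = (-(1/4)w-3/4)(-4w²+16w-68) + (-56)
  -4w²+16w-68 = ((1/14)w²-(2/7)w+17/14)(-56) + (0)
The last nonzero remainder is the constant -56, so the polynomials are coprime and gcd = 1.

1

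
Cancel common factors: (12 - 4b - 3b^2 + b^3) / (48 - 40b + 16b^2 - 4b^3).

(6 + b - b^2)/(24 - 8b + 4b^2)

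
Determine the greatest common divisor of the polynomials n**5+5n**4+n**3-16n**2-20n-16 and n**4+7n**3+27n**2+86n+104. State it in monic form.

n**2+6n+8

By polynomial division,
  n**5+5n**4+n**3-16n**2-20n-16 = (n-2)(n**4+7n**3+27n**2+86n+104) + (-12n**3-48n**2+48n+192)
  n**4+7n**3+27n**2+86n+104 = (-(1/12)n-1/4)(-12n**3-48n**2+48n+192) + (19n**2+114n+152)
  -12n**3-48n**2+48n+192 = (-(12/19)n+24/19)(19n**2+114n+152) + (0)
Last nonzero remainder: 19n**2+114n+152. Dividing through by 19 gives the monic gcd n**2+6n+8.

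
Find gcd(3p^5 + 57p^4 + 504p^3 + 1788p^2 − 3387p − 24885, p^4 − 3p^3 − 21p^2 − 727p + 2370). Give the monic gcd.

By polynomial division,
  3p^5 + 57p^4 + 504p^3 + 1788p^2 − 3387p − 24885 = (3p + 66)(p^4 − 3p^3 − 21p^2 − 727p + 2370) + (765p^3 + 5355p^2 + 37485p − 181305)
  p^4 − 3p^3 − 21p^2 − 727p + 2370 = ((1/765)p − 2/153)(765p^3 + 5355p^2 + 37485p − 181305) + (0)
Last nonzero remainder: 765p^3 + 5355p^2 + 37485p − 181305. Dividing through by 765 gives the monic gcd p^3 + 7p^2 + 49p − 237.

p^3 + 7p^2 + 49p − 237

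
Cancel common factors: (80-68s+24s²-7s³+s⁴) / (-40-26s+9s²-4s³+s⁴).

Euclidean algorithm in ℚ[s]:
  s⁴-7s³+24s²-68s+80 = (s⁴-4s³+9s²-26s-40) + (-3s³+15s²-42s+120)
  s⁴-4s³+9s²-26s-40 = (-(1/3)s-1/3)(-3s³+15s²-42s+120) + (0)
Last nonzero remainder: -3s³+15s²-42s+120. Dividing through by -3 gives the monic gcd s³-5s²+14s-40.
Cancel s³-5s²+14s-40 from numerator and denominator to get the reduced form.

(-2+s)/(1+s)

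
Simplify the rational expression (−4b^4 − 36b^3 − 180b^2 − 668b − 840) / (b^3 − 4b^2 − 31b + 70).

Repeated division with remainder:
  −4b^4 − 36b^3 − 180b^2 − 668b − 840 = (−4b − 52)(b^3 − 4b^2 − 31b + 70) + (−512b^2 − 2000b + 2800)
  b^3 − 4b^2 − 31b + 70 = (−(1/512)b + 253/16384)(−512b^2 − 2000b + 2800) + ((5481/1024)b + 27405/1024)
  −512b^2 − 2000b + 2800 = (−(524288/5481)b + 81920/783)((5481/1024)b + 27405/1024) + (0)
Last nonzero remainder: (5481/1024)b + 27405/1024. Dividing through by 5481/1024 gives the monic gcd b + 5.
Cancel b + 5 from numerator and denominator to get the reduced form.

(−4b^3 − 16b^2 − 100b − 168)/(b^2 − 9b + 14)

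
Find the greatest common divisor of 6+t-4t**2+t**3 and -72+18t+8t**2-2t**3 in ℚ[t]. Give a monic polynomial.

Apply the Euclidean algorithm:
  t**3-4t**2+t+6 = (-1/2)(-2t**3+8t**2+18t-72) + (10t-30)
  -2t**3+8t**2+18t-72 = (-(1/5)t**2+(1/5)t+12/5)(10t-30) + (0)
Last nonzero remainder: 10t-30. Dividing through by 10 gives the monic gcd t-3.

-3+t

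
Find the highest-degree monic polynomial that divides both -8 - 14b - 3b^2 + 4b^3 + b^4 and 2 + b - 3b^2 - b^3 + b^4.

By polynomial division,
  b^4 + 4b^3 - 3b^2 - 14b - 8 = (b^4 - b^3 - 3b^2 + b + 2) + (5b^3 - 15b - 10)
  b^4 - b^3 - 3b^2 + b + 2 = ((1/5)b - 1/5)(5b^3 - 15b - 10) + (0)
Last nonzero remainder: 5b^3 - 15b - 10. Dividing through by 5 gives the monic gcd b^3 - 3b - 2.

-2 - 3b + b^3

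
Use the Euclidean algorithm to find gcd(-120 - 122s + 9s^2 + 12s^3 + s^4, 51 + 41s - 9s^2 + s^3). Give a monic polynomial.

1 + s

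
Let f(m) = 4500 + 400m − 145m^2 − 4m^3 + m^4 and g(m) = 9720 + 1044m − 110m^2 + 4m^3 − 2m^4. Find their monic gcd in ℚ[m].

−45 − 4m + m^2

Repeated division with remainder:
  m^4 − 4m^3 − 145m^2 + 400m + 4500 = (−1/2)(−2m^4 + 4m^3 − 110m^2 + 1044m + 9720) + (−2m^3 − 200m^2 + 922m + 9360)
  −2m^4 + 4m^3 − 110m^2 + 1044m + 9720 = (m − 102)(−2m^3 − 200m^2 + 922m + 9360) + (−21432m^2 + 85728m + 964440)
  −2m^3 − 200m^2 + 922m + 9360 = ((1/10716)m + 26/2679)(−21432m^2 + 85728m + 964440) + (0)
Last nonzero remainder: −21432m^2 + 85728m + 964440. Dividing through by −21432 gives the monic gcd m^2 − 4m − 45.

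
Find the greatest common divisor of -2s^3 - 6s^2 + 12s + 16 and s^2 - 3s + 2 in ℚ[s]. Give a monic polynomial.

s - 2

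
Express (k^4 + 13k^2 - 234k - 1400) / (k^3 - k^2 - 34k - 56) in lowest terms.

By polynomial division,
  k^4 + 13k^2 - 234k - 1400 = (k + 1)(k^3 - k^2 - 34k - 56) + (48k^2 - 144k - 1344)
  k^3 - k^2 - 34k - 56 = ((1/48)k + 1/24)(48k^2 - 144k - 1344) + (0)
Last nonzero remainder: 48k^2 - 144k - 1344. Dividing through by 48 gives the monic gcd k^2 - 3k - 28.
Cancel k^2 - 3k - 28 from numerator and denominator to get the reduced form.

(k^2 + 3k + 50)/(k + 2)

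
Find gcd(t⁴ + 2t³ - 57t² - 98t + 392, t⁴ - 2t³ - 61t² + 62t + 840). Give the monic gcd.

t² - 3t - 28

Repeated division with remainder:
  t⁴ + 2t³ - 57t² - 98t + 392 = (t⁴ - 2t³ - 61t² + 62t + 840) + (4t³ + 4t² - 160t - 448)
  t⁴ - 2t³ - 61t² + 62t + 840 = ((1/4)t - 3/4)(4t³ + 4t² - 160t - 448) + (-18t² + 54t + 504)
  4t³ + 4t² - 160t - 448 = (-(2/9)t - 8/9)(-18t² + 54t + 504) + (0)
Last nonzero remainder: -18t² + 54t + 504. Dividing through by -18 gives the monic gcd t² - 3t - 28.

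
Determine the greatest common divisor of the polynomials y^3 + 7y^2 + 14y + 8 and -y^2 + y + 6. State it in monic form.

y + 2

Euclidean algorithm in ℚ[y]:
  y^3 + 7y^2 + 14y + 8 = (-y - 8)(-y^2 + y + 6) + (28y + 56)
  -y^2 + y + 6 = (-(1/28)y + 3/28)(28y + 56) + (0)
Last nonzero remainder: 28y + 56. Dividing through by 28 gives the monic gcd y + 2.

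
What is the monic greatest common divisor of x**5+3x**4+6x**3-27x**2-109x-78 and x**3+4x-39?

Repeated division with remainder:
  x**5+3x**4+6x**3-27x**2-109x-78 = (x**2+3x+2)(x**3+4x-39) + (0)
The last nonzero remainder x**3+4x-39 is already monic.

x**3+4x-39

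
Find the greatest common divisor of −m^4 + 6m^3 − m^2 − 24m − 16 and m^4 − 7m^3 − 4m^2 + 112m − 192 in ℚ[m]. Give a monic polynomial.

Apply the Euclidean algorithm:
  −m^4 + 6m^3 − m^2 − 24m − 16 = (−1)(m^4 − 7m^3 − 4m^2 + 112m − 192) + (−m^3 − 5m^2 + 88m − 208)
  m^4 − 7m^3 − 4m^2 + 112m − 192 = (−m + 12)(−m^3 − 5m^2 + 88m − 208) + (144m^2 − 1152m + 2304)
  −m^3 − 5m^2 + 88m − 208 = (−(1/144)m − 13/144)(144m^2 − 1152m + 2304) + (0)
Last nonzero remainder: 144m^2 − 1152m + 2304. Dividing through by 144 gives the monic gcd m^2 − 8m + 16.

m^2 − 8m + 16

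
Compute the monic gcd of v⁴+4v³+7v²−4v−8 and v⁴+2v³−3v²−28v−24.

Repeated division with remainder:
  v⁴+4v³+7v²−4v−8 = (v⁴+2v³−3v²−28v−24) + (2v³+10v²+24v+16)
  v⁴+2v³−3v²−28v−24 = ((1/2)v−3/2)(2v³+10v²+24v+16) + (0)
Last nonzero remainder: 2v³+10v²+24v+16. Dividing through by 2 gives the monic gcd v³+5v²+12v+8.

v³+5v²+12v+8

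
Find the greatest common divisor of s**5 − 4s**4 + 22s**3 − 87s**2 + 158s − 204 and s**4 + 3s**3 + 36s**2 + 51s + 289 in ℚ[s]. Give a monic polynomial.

By polynomial division,
  s**5 − 4s**4 + 22s**3 − 87s**2 + 158s − 204 = (s − 7)(s**4 + 3s**3 + 36s**2 + 51s + 289) + (7s**3 + 114s**2 + 226s + 1819)
  s**4 + 3s**3 + 36s**2 + 51s + 289 = ((1/7)s − 93/49)(7s**3 + 114s**2 + 226s + 1819) + ((10784/49)s**2 + (10784/49)s + 183328/49)
  7s**3 + 114s**2 + 226s + 1819 = ((343/10784)s + 5243/10784)((10784/49)s**2 + (10784/49)s + 183328/49) + (0)
Last nonzero remainder: (10784/49)s**2 + (10784/49)s + 183328/49. Dividing through by 10784/49 gives the monic gcd s**2 + s + 17.

s**2 + s + 17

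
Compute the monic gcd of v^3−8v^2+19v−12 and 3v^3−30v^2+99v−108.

By polynomial division,
  v^3−8v^2+19v−12 = (1/3)(3v^3−30v^2+99v−108) + (2v^2−14v+24)
  3v^3−30v^2+99v−108 = ((3/2)v−9/2)(2v^2−14v+24) + (0)
Last nonzero remainder: 2v^2−14v+24. Dividing through by 2 gives the monic gcd v^2−7v+12.

v^2−7v+12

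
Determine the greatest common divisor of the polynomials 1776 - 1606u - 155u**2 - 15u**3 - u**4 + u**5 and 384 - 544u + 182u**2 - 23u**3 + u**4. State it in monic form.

8 - 9u + u**2

Repeated division with remainder:
  u**5 - u**4 - 15u**3 - 155u**2 - 1606u + 1776 = (u + 22)(u**4 - 23u**3 + 182u**2 - 544u + 384) + (309u**3 - 3615u**2 + 9978u - 6672)
  u**4 - 23u**3 + 182u**2 - 544u + 384 = ((1/309)u - 388/10609)(309u**3 - 3615u**2 + 9978u - 6672) + ((185640/10609)u**2 - (1670760/10609)u + 1485120/10609)
  309u**3 - 3615u**2 + 9978u - 6672 = ((1092727/61880)u - 1474651/30940)((185640/10609)u**2 - (1670760/10609)u + 1485120/10609) + (0)
Last nonzero remainder: (185640/10609)u**2 - (1670760/10609)u + 1485120/10609. Dividing through by 185640/10609 gives the monic gcd u**2 - 9u + 8.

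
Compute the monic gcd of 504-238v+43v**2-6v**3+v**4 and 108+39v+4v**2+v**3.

36+v+v**2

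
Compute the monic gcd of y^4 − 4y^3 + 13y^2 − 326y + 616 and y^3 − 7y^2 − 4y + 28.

Repeated division with remainder:
  y^4 − 4y^3 + 13y^2 − 326y + 616 = (y + 3)(y^3 − 7y^2 − 4y + 28) + (38y^2 − 342y + 532)
  y^3 − 7y^2 − 4y + 28 = ((1/38)y + 1/19)(38y^2 − 342y + 532) + (0)
Last nonzero remainder: 38y^2 − 342y + 532. Dividing through by 38 gives the monic gcd y^2 − 9y + 14.

y^2 − 9y + 14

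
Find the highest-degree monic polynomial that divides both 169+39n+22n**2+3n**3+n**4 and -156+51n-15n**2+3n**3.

Euclidean algorithm in ℚ[n]:
  n**4+3n**3+22n**2+39n+169 = ((1/3)n+8/3)(3n**3-15n**2+51n-156) + (45n**2-45n+585)
  3n**3-15n**2+51n-156 = ((1/15)n-4/15)(45n**2-45n+585) + (0)
Last nonzero remainder: 45n**2-45n+585. Dividing through by 45 gives the monic gcd n**2-n+13.

13-n+n**2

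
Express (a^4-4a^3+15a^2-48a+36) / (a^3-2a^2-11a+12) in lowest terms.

(a^3-3a^2+12a-36)/(a^2-a-12)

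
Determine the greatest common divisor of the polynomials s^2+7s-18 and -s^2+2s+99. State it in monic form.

s+9

Apply the Euclidean algorithm:
  s^2+7s-18 = (-1)(-s^2+2s+99) + (9s+81)
  -s^2+2s+99 = (-(1/9)s+11/9)(9s+81) + (0)
Last nonzero remainder: 9s+81. Dividing through by 9 gives the monic gcd s+9.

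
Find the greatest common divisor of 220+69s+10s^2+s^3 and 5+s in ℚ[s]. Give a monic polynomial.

5+s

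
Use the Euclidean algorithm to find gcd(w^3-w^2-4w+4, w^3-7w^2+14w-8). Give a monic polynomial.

Repeated division with remainder:
  w^3-w^2-4w+4 = (w^3-7w^2+14w-8) + (6w^2-18w+12)
  w^3-7w^2+14w-8 = ((1/6)w-2/3)(6w^2-18w+12) + (0)
Last nonzero remainder: 6w^2-18w+12. Dividing through by 6 gives the monic gcd w^2-3w+2.

w^2-3w+2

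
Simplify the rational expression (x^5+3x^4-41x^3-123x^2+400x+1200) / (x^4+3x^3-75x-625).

(x^3+3x^2-16x-48)/(x^2+3x+25)

Apply the Euclidean algorithm:
  x^5+3x^4-41x^3-123x^2+400x+1200 = (x)(x^4+3x^3-75x-625) + (-41x^3-48x^2+1025x+1200)
  x^4+3x^3-75x-625 = (-(1/41)x-75/1681)(-41x^3-48x^2+1025x+1200) + ((38425/1681)x^2-960625/1681)
  -41x^3-48x^2+1025x+1200 = (-(68921/38425)x-80688/38425)((38425/1681)x^2-960625/1681) + (0)
Last nonzero remainder: (38425/1681)x^2-960625/1681. Dividing through by 38425/1681 gives the monic gcd x^2-25.
Cancel x^2-25 from numerator and denominator to get the reduced form.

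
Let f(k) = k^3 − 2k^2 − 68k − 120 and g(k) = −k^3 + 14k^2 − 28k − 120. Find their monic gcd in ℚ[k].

k^2 − 8k − 20

Apply the Euclidean algorithm:
  k^3 − 2k^2 − 68k − 120 = (−1)(−k^3 + 14k^2 − 28k − 120) + (12k^2 − 96k − 240)
  −k^3 + 14k^2 − 28k − 120 = (−(1/12)k + 1/2)(12k^2 − 96k − 240) + (0)
Last nonzero remainder: 12k^2 − 96k − 240. Dividing through by 12 gives the monic gcd k^2 − 8k − 20.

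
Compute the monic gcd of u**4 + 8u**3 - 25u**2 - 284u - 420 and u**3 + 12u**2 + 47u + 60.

u + 5

Repeated division with remainder:
  u**4 + 8u**3 - 25u**2 - 284u - 420 = (u - 4)(u**3 + 12u**2 + 47u + 60) + (-24u**2 - 156u - 180)
  u**3 + 12u**2 + 47u + 60 = (-(1/24)u - 11/48)(-24u**2 - 156u - 180) + ((15/4)u + 75/4)
  -24u**2 - 156u - 180 = (-(32/5)u - 48/5)((15/4)u + 75/4) + (0)
Last nonzero remainder: (15/4)u + 75/4. Dividing through by 15/4 gives the monic gcd u + 5.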